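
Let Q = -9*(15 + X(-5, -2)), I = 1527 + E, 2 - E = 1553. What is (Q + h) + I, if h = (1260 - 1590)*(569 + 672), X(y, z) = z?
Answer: -409671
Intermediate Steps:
E = -1551 (E = 2 - 1*1553 = 2 - 1553 = -1551)
I = -24 (I = 1527 - 1551 = -24)
Q = -117 (Q = -9*(15 - 2) = -9*13 = -117)
h = -409530 (h = -330*1241 = -409530)
(Q + h) + I = (-117 - 409530) - 24 = -409647 - 24 = -409671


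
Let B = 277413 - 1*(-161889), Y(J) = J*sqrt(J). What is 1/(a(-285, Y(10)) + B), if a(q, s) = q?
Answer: 1/439017 ≈ 2.2778e-6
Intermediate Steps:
Y(J) = J**(3/2)
B = 439302 (B = 277413 + 161889 = 439302)
1/(a(-285, Y(10)) + B) = 1/(-285 + 439302) = 1/439017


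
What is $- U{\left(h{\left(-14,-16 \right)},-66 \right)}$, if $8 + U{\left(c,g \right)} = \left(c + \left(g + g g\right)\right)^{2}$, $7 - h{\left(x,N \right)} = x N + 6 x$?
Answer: $-17280641$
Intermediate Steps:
$h{\left(x,N \right)} = 7 - 6 x - N x$ ($h{\left(x,N \right)} = 7 - \left(x N + 6 x\right) = 7 - \left(N x + 6 x\right) = 7 - \left(6 x + N x\right) = 7 - 6 x - N x$)
$U{\left(c,g \right)} = -8 + \left(c + g + g^{2}\right)^{2}$ ($U{\left(c,g \right)} = -8 + \left(c + \left(g + g g\right)\right)^{2} = -8 + \left(c + \left(g + g^{2}\right)\right)^{2} = -8 + \left(c + g + g^{2}\right)^{2}$)
$- U{\left(h{\left(-14,-16 \right)},-66 \right)} = - (-8 + \left(\left(7 - -84 - \left(-16\right) \left(-14\right)\right) - 66 + \left(-66\right)^{2}\right)^{2}) = - (-8 + \left(\left(7 + 84 - 224\right) - 66 + 4356\right)^{2}) = - (-8 + \left(-133 - 66 + 4356\right)^{2}) = - (-8 + 4157^{2}) = - (-8 + 17280649) = \left(-1\right) 17280641 = -17280641$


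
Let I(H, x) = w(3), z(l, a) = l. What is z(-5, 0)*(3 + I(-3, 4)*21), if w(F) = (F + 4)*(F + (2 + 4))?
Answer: -6630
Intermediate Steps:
w(F) = (4 + F)*(6 + F) (w(F) = (4 + F)*(F + 6) = (4 + F)*(6 + F))
I(H, x) = 63 (I(H, x) = 24 + 3**2 + 10*3 = 24 + 9 + 30 = 63)
z(-5, 0)*(3 + I(-3, 4)*21) = -5*(3 + 63*21) = -5*(3 + 1323) = -5*1326 = -6630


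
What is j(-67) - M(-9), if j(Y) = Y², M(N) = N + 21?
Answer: 4477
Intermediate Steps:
M(N) = 21 + N
j(-67) - M(-9) = (-67)² - (21 - 9) = 4489 - 1*12 = 4489 - 12 = 4477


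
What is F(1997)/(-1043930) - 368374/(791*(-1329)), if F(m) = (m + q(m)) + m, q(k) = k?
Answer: 378258696971/1097419929270 ≈ 0.34468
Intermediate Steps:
F(m) = 3*m (F(m) = (m + m) + m = 2*m + m = 3*m)
F(1997)/(-1043930) - 368374/(791*(-1329)) = (3*1997)/(-1043930) - 368374/(791*(-1329)) = 5991*(-1/1043930) - 368374/(-1051239) = -5991/1043930 - 368374*(-1/1051239) = -5991/1043930 + 368374/1051239 = 378258696971/1097419929270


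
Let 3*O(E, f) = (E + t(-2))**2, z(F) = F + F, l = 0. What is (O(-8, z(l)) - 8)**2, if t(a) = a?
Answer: 5776/9 ≈ 641.78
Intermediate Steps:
z(F) = 2*F
O(E, f) = (-2 + E)**2/3 (O(E, f) = (E - 2)**2/3 = (-2 + E)**2/3)
(O(-8, z(l)) - 8)**2 = ((-2 - 8)**2/3 - 8)**2 = ((1/3)*(-10)**2 - 8)**2 = ((1/3)*100 - 8)**2 = (100/3 - 8)**2 = (76/3)**2 = 5776/9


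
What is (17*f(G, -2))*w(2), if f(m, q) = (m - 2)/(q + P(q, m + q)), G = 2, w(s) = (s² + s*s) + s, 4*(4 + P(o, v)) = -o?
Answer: 0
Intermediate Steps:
P(o, v) = -4 - o/4 (P(o, v) = -4 + (-o)/4 = -4 - o/4)
w(s) = s + 2*s² (w(s) = (s² + s²) + s = 2*s² + s = s + 2*s²)
f(m, q) = (-2 + m)/(-4 + 3*q/4) (f(m, q) = (m - 2)/(q + (-4 - q/4)) = (-2 + m)/(-4 + 3*q/4))
(17*f(G, -2))*w(2) = (17*(4*(-2 + 2)/(-16 + 3*(-2))))*(2*(1 + 2*2)) = (17*(4*0/(-16 - 6)))*(2*(1 + 4)) = (17*(4*0/(-22)))*(2*5) = (17*(4*(-1/22)*0))*10 = (17*0)*10 = 0*10 = 0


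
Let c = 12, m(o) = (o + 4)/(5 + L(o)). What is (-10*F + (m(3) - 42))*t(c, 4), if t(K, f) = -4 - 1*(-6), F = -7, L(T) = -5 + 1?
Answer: 70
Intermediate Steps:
L(T) = -4
m(o) = 4 + o (m(o) = (o + 4)/(5 - 4) = (4 + o)/1 = (4 + o)*1 = 4 + o)
t(K, f) = 2 (t(K, f) = -4 + 6 = 2)
(-10*F + (m(3) - 42))*t(c, 4) = (-10*(-7) + ((4 + 3) - 42))*2 = (70 + (7 - 42))*2 = (70 - 35)*2 = 35*2 = 70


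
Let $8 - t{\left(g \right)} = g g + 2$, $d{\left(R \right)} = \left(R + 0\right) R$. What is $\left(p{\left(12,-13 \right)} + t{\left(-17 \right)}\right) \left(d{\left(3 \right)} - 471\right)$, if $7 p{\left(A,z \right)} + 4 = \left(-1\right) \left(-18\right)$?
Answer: $129822$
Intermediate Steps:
$p{\left(A,z \right)} = 2$ ($p{\left(A,z \right)} = - \frac{4}{7} + \frac{\left(-1\right) \left(-18\right)}{7} = - \frac{4}{7} + \frac{1}{7} \cdot 18 = - \frac{4}{7} + \frac{18}{7} = 2$)
$d{\left(R \right)} = R^{2}$ ($d{\left(R \right)} = R R = R^{2}$)
$t{\left(g \right)} = 6 - g^{2}$ ($t{\left(g \right)} = 8 - \left(g g + 2\right) = 8 - \left(g^{2} + 2\right) = 8 - \left(2 + g^{2}\right) = 6 - g^{2}$)
$\left(p{\left(12,-13 \right)} + t{\left(-17 \right)}\right) \left(d{\left(3 \right)} - 471\right) = \left(2 + \left(6 - \left(-17\right)^{2}\right)\right) \left(3^{2} - 471\right) = \left(2 + \left(6 - 289\right)\right) \left(9 - 471\right) = \left(2 + \left(6 - 289\right)\right) \left(-462\right) = \left(2 - 283\right) \left(-462\right) = \left(-281\right) \left(-462\right) = 129822$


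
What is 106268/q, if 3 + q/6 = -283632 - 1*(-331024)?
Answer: 53134/142167 ≈ 0.37374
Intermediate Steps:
q = 284334 (q = -18 + 6*(-283632 - 1*(-331024)) = -18 + 6*(-283632 + 331024) = -18 + 6*47392 = -18 + 284352 = 284334)
106268/q = 106268/284334 = 106268*(1/284334) = 53134/142167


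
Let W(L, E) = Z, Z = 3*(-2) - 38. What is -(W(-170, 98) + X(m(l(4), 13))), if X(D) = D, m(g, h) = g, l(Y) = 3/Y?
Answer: 173/4 ≈ 43.250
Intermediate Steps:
Z = -44 (Z = -6 - 38 = -44)
W(L, E) = -44
-(W(-170, 98) + X(m(l(4), 13))) = -(-44 + 3/4) = -(-44 + 3*(¼)) = -(-44 + ¾) = -1*(-173/4) = 173/4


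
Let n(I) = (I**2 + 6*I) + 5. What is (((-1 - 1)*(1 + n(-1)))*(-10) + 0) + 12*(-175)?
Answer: -2080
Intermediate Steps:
n(I) = 5 + I**2 + 6*I
(((-1 - 1)*(1 + n(-1)))*(-10) + 0) + 12*(-175) = (((-1 - 1)*(1 + (5 + (-1)**2 + 6*(-1))))*(-10) + 0) + 12*(-175) = (-2*(1 + (5 + 1 - 6))*(-10) + 0) - 2100 = (-2*(1 + 0)*(-10) + 0) - 2100 = (-2*1*(-10) + 0) - 2100 = (-2*(-10) + 0) - 2100 = (20 + 0) - 2100 = 20 - 2100 = -2080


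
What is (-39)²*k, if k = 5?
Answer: 7605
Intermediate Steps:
(-39)²*k = (-39)²*5 = 1521*5 = 7605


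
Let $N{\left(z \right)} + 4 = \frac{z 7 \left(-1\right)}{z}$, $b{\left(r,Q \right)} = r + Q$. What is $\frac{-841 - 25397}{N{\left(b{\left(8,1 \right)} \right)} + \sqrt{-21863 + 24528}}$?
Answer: $- \frac{48103}{424} - \frac{4373 \sqrt{2665}}{424} \approx -645.88$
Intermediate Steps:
$b{\left(r,Q \right)} = Q + r$
$N{\left(z \right)} = -11$ ($N{\left(z \right)} = -4 + \frac{z 7 \left(-1\right)}{z} = -4 + \frac{7 z \left(-1\right)}{z} = -4 + \frac{\left(-7\right) z}{z} = -4 - 7 = -11$)
$\frac{-841 - 25397}{N{\left(b{\left(8,1 \right)} \right)} + \sqrt{-21863 + 24528}} = \frac{-841 - 25397}{-11 + \sqrt{-21863 + 24528}} = - \frac{26238}{-11 + \sqrt{2665}}$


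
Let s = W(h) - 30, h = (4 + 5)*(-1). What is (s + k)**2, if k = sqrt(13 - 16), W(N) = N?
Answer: (39 - I*sqrt(3))**2 ≈ 1518.0 - 135.1*I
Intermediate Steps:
h = -9 (h = 9*(-1) = -9)
k = I*sqrt(3) (k = sqrt(-3) = I*sqrt(3) ≈ 1.732*I)
s = -39 (s = -9 - 30 = -39)
(s + k)**2 = (-39 + I*sqrt(3))**2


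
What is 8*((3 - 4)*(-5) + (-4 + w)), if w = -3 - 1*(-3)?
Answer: 8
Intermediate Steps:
w = 0 (w = -3 + 3 = 0)
8*((3 - 4)*(-5) + (-4 + w)) = 8*((3 - 4)*(-5) + (-4 + 0)) = 8*(-1*(-5) - 4) = 8*(5 - 4) = 8*1 = 8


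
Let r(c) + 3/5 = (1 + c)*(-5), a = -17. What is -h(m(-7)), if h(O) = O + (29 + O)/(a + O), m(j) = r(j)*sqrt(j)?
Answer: 2*(-75269*I + 5880*sqrt(7))/(5*(85*I + 147*sqrt(7))) ≈ -0.87665 - 77.221*I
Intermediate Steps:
r(c) = -28/5 - 5*c (r(c) = -3/5 + (1 + c)*(-5) = -3/5 + (-5 - 5*c) = -28/5 - 5*c)
m(j) = sqrt(j)*(-28/5 - 5*j) (m(j) = (-28/5 - 5*j)*sqrt(j) = sqrt(j)*(-28/5 - 5*j))
h(O) = O + (29 + O)/(-17 + O)
-h(m(-7)) = -(29 + (sqrt(-7)*(-28 - 25*(-7))/5)**2 - 16*sqrt(-7)*(-28 - 25*(-7))/5)/(-17 + sqrt(-7)*(-28 - 25*(-7))/5) = -(29 + ((I*sqrt(7))*(-28 + 175)/5)**2 - 16*I*sqrt(7)*(-28 + 175)/5)/(-17 + (I*sqrt(7))*(-28 + 175)/5) = -(29 + ((1/5)*(I*sqrt(7))*147)**2 - 16*I*sqrt(7)*147/5)/(-17 + (1/5)*(I*sqrt(7))*147) = -(29 + (147*I*sqrt(7)/5)**2 - 2352*I*sqrt(7)/5)/(-17 + 147*I*sqrt(7)/5) = -(29 - 151263/25 - 2352*I*sqrt(7)/5)/(-17 + 147*I*sqrt(7)/5) = -(-150538/25 - 2352*I*sqrt(7)/5)/(-17 + 147*I*sqrt(7)/5)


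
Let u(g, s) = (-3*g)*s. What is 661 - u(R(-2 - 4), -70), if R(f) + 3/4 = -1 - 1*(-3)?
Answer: 797/2 ≈ 398.50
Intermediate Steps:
R(f) = 5/4 (R(f) = -3/4 + (-1 - 1*(-3)) = -3/4 + (-1 + 3) = -3/4 + 2 = 5/4)
u(g, s) = -3*g*s
661 - u(R(-2 - 4), -70) = 661 - (-3)*5*(-70)/4 = 661 - 1*525/2 = 661 - 525/2 = 797/2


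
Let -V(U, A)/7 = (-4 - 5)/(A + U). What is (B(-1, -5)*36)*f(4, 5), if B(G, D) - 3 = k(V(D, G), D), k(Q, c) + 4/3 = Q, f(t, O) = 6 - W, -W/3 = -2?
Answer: 0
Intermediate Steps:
W = 6 (W = -3*(-2) = 6)
V(U, A) = 63/(A + U) (V(U, A) = -7*(-4 - 5)/(A + U) = -(-63)/(A + U) = 63/(A + U))
f(t, O) = 0 (f(t, O) = 6 - 1*6 = 6 - 6 = 0)
k(Q, c) = -4/3 + Q
B(G, D) = 5/3 + 63/(D + G) (B(G, D) = 3 + (-4/3 + 63/(G + D)) = 3 + (-4/3 + 63/(D + G)) = 5/3 + 63/(D + G))
(B(-1, -5)*36)*f(4, 5) = ((5/3 + 63/(-5 - 1))*36)*0 = ((5/3 + 63/(-6))*36)*0 = ((5/3 + 63*(-⅙))*36)*0 = ((5/3 - 21/2)*36)*0 = -53/6*36*0 = -318*0 = 0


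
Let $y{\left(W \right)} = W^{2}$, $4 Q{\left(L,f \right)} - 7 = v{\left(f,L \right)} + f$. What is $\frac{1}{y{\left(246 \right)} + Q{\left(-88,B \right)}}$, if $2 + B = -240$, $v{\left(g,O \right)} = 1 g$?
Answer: $\frac{4}{241587} \approx 1.6557 \cdot 10^{-5}$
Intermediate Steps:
$v{\left(g,O \right)} = g$
$B = -242$ ($B = -2 - 240 = -242$)
$Q{\left(L,f \right)} = \frac{7}{4} + \frac{f}{2}$ ($Q{\left(L,f \right)} = \frac{7}{4} + \frac{f + f}{4} = \frac{7}{4} + \frac{2 f}{4} = \frac{7}{4} + \frac{f}{2}$)
$\frac{1}{y{\left(246 \right)} + Q{\left(-88,B \right)}} = \frac{1}{246^{2} + \left(\frac{7}{4} + \frac{1}{2} \left(-242\right)\right)} = \frac{1}{60516 + \left(\frac{7}{4} - 121\right)} = \frac{1}{60516 - \frac{477}{4}} = \frac{1}{\frac{241587}{4}} = \frac{4}{241587}$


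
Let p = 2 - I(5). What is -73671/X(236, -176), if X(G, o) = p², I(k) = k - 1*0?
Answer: -24557/3 ≈ -8185.7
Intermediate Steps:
I(k) = k (I(k) = k + 0 = k)
p = -3 (p = 2 - 1*5 = 2 - 5 = -3)
X(G, o) = 9 (X(G, o) = (-3)² = 9)
-73671/X(236, -176) = -73671/9 = -73671*⅑ = -24557/3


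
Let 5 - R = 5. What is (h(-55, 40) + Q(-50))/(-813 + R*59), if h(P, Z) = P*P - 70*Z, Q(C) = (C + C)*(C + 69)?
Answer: 1675/813 ≈ 2.0603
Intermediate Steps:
R = 0 (R = 5 - 1*5 = 5 - 5 = 0)
Q(C) = 2*C*(69 + C) (Q(C) = (2*C)*(69 + C) = 2*C*(69 + C))
h(P, Z) = P² - 70*Z
(h(-55, 40) + Q(-50))/(-813 + R*59) = (((-55)² - 70*40) + 2*(-50)*(69 - 50))/(-813 + 0*59) = ((3025 - 2800) + 2*(-50)*19)/(-813 + 0) = (225 - 1900)/(-813) = -1675*(-1/813) = 1675/813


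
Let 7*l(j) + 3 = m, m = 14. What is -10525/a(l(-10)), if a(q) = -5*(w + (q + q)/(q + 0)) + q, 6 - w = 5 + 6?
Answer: -73675/116 ≈ -635.13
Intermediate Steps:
w = -5 (w = 6 - (5 + 6) = 6 - 1*11 = 6 - 11 = -5)
l(j) = 11/7 (l(j) = -3/7 + (1/7)*14 = -3/7 + 2 = 11/7)
a(q) = 15 + q (a(q) = -5*(-5 + (q + q)/(q + 0)) + q = -5*(-5 + (2*q)/q) + q = -5*(-5 + 2) + q = -5*(-3) + q = -1*(-15) + q = 15 + q)
-10525/a(l(-10)) = -10525/(15 + 11/7) = -10525/116/7 = -10525*7/116 = -73675/116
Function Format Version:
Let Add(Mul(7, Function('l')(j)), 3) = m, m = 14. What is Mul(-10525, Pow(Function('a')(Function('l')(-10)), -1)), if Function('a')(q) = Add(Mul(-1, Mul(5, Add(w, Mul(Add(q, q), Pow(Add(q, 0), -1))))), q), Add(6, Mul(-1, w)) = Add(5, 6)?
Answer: Rational(-73675, 116) ≈ -635.13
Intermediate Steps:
w = -5 (w = Add(6, Mul(-1, Add(5, 6))) = Add(6, Mul(-1, 11)) = Add(6, -11) = -5)
Function('l')(j) = Rational(11, 7) (Function('l')(j) = Add(Rational(-3, 7), Mul(Rational(1, 7), 14)) = Add(Rational(-3, 7), 2) = Rational(11, 7))
Function('a')(q) = Add(15, q) (Function('a')(q) = Add(Mul(-1, Mul(5, Add(-5, Mul(Add(q, q), Pow(Add(q, 0), -1))))), q) = Add(Mul(-1, Mul(5, Add(-5, Mul(Mul(2, q), Pow(q, -1))))), q) = Add(Mul(-1, Mul(5, Add(-5, 2))), q) = Add(Mul(-1, Mul(5, -3)), q) = Add(Mul(-1, -15), q) = Add(15, q))
Mul(-10525, Pow(Function('a')(Function('l')(-10)), -1)) = Mul(-10525, Pow(Add(15, Rational(11, 7)), -1)) = Mul(-10525, Pow(Rational(116, 7), -1)) = Mul(-10525, Rational(7, 116)) = Rational(-73675, 116)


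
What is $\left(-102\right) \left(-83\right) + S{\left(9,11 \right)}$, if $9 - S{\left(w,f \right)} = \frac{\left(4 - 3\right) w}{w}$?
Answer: $8474$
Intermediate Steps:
$S{\left(w,f \right)} = 8$ ($S{\left(w,f \right)} = 9 - \frac{\left(4 - 3\right) w}{w} = 9 - \frac{1 w}{w} = 9 - \frac{w}{w} = 9 - 1 = 8$)
$\left(-102\right) \left(-83\right) + S{\left(9,11 \right)} = \left(-102\right) \left(-83\right) + 8 = 8466 + 8 = 8474$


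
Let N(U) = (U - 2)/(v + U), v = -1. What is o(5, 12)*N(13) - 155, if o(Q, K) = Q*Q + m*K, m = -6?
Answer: -2377/12 ≈ -198.08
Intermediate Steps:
o(Q, K) = Q² - 6*K (o(Q, K) = Q*Q - 6*K = Q² - 6*K)
N(U) = (-2 + U)/(-1 + U) (N(U) = (U - 2)/(-1 + U) = (-2 + U)/(-1 + U))
o(5, 12)*N(13) - 155 = (5² - 6*12)*((-2 + 13)/(-1 + 13)) - 155 = (25 - 72)*(11/12) - 155 = -47*11/12 - 155 = -517/12 - 155 = -2377/12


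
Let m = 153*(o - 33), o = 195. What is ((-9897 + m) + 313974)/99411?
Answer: 109621/33137 ≈ 3.3081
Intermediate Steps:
m = 24786 (m = 153*(195 - 33) = 153*162 = 24786)
((-9897 + m) + 313974)/99411 = ((-9897 + 24786) + 313974)/99411 = (14889 + 313974)*(1/99411) = 328863*(1/99411) = 109621/33137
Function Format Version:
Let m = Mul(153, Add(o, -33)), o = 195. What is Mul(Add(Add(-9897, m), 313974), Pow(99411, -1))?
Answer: Rational(109621, 33137) ≈ 3.3081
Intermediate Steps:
m = 24786 (m = Mul(153, Add(195, -33)) = Mul(153, 162) = 24786)
Mul(Add(Add(-9897, m), 313974), Pow(99411, -1)) = Mul(Add(Add(-9897, 24786), 313974), Pow(99411, -1)) = Mul(Add(14889, 313974), Rational(1, 99411)) = Mul(328863, Rational(1, 99411)) = Rational(109621, 33137)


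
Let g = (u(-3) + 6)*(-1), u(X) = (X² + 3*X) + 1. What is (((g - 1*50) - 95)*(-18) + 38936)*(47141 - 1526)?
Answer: 1900868280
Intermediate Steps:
u(X) = 1 + X² + 3*X
g = -7 (g = ((1 + (-3)² + 3*(-3)) + 6)*(-1) = ((1 + 9 - 9) + 6)*(-1) = (1 + 6)*(-1) = 7*(-1) = -7)
(((g - 1*50) - 95)*(-18) + 38936)*(47141 - 1526) = (((-7 - 1*50) - 95)*(-18) + 38936)*(47141 - 1526) = (((-7 - 50) - 95)*(-18) + 38936)*45615 = ((-57 - 95)*(-18) + 38936)*45615 = (-152*(-18) + 38936)*45615 = (2736 + 38936)*45615 = 41672*45615 = 1900868280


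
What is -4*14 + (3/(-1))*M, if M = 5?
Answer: -71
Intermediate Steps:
-4*14 + (3/(-1))*M = -4*14 + (3/(-1))*5 = -56 - 1*3*5 = -56 - 3*5 = -56 - 15 = -71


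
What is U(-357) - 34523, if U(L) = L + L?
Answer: -35237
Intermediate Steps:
U(L) = 2*L
U(-357) - 34523 = 2*(-357) - 34523 = -714 - 34523 = -35237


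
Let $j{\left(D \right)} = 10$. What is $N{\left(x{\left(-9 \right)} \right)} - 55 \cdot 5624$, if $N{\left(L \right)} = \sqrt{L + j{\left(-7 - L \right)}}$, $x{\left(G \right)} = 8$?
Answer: $-309320 + 3 \sqrt{2} \approx -3.0932 \cdot 10^{5}$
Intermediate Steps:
$N{\left(L \right)} = \sqrt{10 + L}$ ($N{\left(L \right)} = \sqrt{L + 10} = \sqrt{10 + L}$)
$N{\left(x{\left(-9 \right)} \right)} - 55 \cdot 5624 = \sqrt{10 + 8} - 55 \cdot 5624 = \sqrt{18} - 309320 = 3 \sqrt{2} - 309320 = -309320 + 3 \sqrt{2}$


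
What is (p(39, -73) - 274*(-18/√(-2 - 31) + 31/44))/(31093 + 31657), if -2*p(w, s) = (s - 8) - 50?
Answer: -1403/690250 - 822*I*√33/345125 ≈ -0.0020326 - 0.013682*I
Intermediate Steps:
p(w, s) = 29 - s/2 (p(w, s) = -((s - 8) - 50)/2 = -((-8 + s) - 50)/2 = -(-58 + s)/2 = 29 - s/2)
(p(39, -73) - 274*(-18/√(-2 - 31) + 31/44))/(31093 + 31657) = ((29 - ½*(-73)) - 274*(-18/√(-2 - 31) + 31/44))/(31093 + 31657) = ((29 + 73/2) - 274*(-18*(-I*√33/33) + 31*(1/44)))/62750 = (131/2 - 274*(-18*(-I*√33/33) + 31/44))*(1/62750) = (131/2 - 274*(-(-6)*I*√33/11 + 31/44))*(1/62750) = (131/2 - 274*(6*I*√33/11 + 31/44))*(1/62750) = (131/2 - 274*(31/44 + 6*I*√33/11))*(1/62750) = (131/2 + (-4247/22 - 1644*I*√33/11))*(1/62750) = (-1403/11 - 1644*I*√33/11)*(1/62750) = -1403/690250 - 822*I*√33/345125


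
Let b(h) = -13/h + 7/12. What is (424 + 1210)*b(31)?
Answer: 49837/186 ≈ 267.94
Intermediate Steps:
b(h) = 7/12 - 13/h (b(h) = -13/h + 7*(1/12) = -13/h + 7/12 = 7/12 - 13/h)
(424 + 1210)*b(31) = (424 + 1210)*(7/12 - 13/31) = 1634*(7/12 - 13*1/31) = 1634*(7/12 - 13/31) = 1634*(61/372) = 49837/186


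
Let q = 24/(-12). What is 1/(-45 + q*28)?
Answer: -1/101 ≈ -0.0099010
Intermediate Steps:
q = -2 (q = 24*(-1/12) = -2)
1/(-45 + q*28) = 1/(-45 - 2*28) = 1/(-45 - 56) = 1/(-101) = -1/101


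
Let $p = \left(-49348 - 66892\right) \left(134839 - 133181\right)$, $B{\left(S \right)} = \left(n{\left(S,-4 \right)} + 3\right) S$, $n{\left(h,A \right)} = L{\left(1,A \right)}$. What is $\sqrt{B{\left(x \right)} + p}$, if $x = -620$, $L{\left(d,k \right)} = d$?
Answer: $20 i \sqrt{481821} \approx 13883.0 i$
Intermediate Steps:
$n{\left(h,A \right)} = 1$
$B{\left(S \right)} = 4 S$ ($B{\left(S \right)} = \left(1 + 3\right) S = 4 S$)
$p = -192725920$ ($p = \left(-116240\right) 1658 = -192725920$)
$\sqrt{B{\left(x \right)} + p} = \sqrt{4 \left(-620\right) - 192725920} = \sqrt{-2480 - 192725920} = \sqrt{-192728400} = 20 i \sqrt{481821}$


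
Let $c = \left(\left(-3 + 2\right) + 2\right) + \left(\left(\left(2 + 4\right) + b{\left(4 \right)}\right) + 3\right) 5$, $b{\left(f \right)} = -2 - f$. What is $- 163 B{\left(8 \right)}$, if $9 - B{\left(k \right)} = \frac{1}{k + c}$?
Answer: $- \frac{35045}{24} \approx -1460.2$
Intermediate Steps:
$c = 16$ ($c = \left(\left(-3 + 2\right) + 2\right) + \left(\left(\left(2 + 4\right) - 6\right) + 3\right) 5 = \left(-1 + 2\right) + \left(\left(6 - 6\right) + 3\right) 5 = 1 + \left(\left(6 - 6\right) + 3\right) 5 = 1 + \left(0 + 3\right) 5 = 1 + 3 \cdot 5 = 1 + 15 = 16$)
$B{\left(k \right)} = 9 - \frac{1}{16 + k}$ ($B{\left(k \right)} = 9 - \frac{1}{k + 16} = 9 - \frac{1}{16 + k}$)
$- 163 B{\left(8 \right)} = - 163 \frac{143 + 9 \cdot 8}{16 + 8} = - 163 \frac{143 + 72}{24} = - 163 \cdot \frac{1}{24} \cdot 215 = \left(-163\right) \frac{215}{24} = - \frac{35045}{24}$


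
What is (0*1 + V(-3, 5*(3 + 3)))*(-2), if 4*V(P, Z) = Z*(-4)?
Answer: 60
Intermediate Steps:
V(P, Z) = -Z (V(P, Z) = (Z*(-4))/4 = (-4*Z)/4 = -Z)
(0*1 + V(-3, 5*(3 + 3)))*(-2) = (0*1 - 5*(3 + 3))*(-2) = (0 - 5*6)*(-2) = (0 - 1*30)*(-2) = (0 - 30)*(-2) = -30*(-2) = 60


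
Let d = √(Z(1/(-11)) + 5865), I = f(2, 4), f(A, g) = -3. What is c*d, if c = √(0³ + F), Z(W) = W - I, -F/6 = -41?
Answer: √174664182/11 ≈ 1201.5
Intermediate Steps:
F = 246 (F = -6*(-41) = 246)
I = -3
Z(W) = 3 + W (Z(W) = W - 1*(-3) = W + 3 = 3 + W)
d = √710017/11 (d = √((3 + 1/(-11)) + 5865) = √((3 - 1/11) + 5865) = √(32/11 + 5865) = √(64547/11) = √710017/11 ≈ 76.602)
c = √246 (c = √(0³ + 246) = √(0 + 246) = √246 ≈ 15.684)
c*d = √246*(√710017/11) = √174664182/11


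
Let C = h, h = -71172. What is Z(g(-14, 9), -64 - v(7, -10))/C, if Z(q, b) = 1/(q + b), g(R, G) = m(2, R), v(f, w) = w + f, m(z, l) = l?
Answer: 1/5337900 ≈ 1.8734e-7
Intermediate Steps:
v(f, w) = f + w
g(R, G) = R
C = -71172
Z(q, b) = 1/(b + q)
Z(g(-14, 9), -64 - v(7, -10))/C = 1/((-64 - (7 - 10)) - 14*(-71172)) = -1/71172/((-64 - 1*(-3)) - 14) = -1/71172/((-64 + 3) - 14) = -1/71172/(-61 - 14) = -1/71172/(-75) = -1/75*(-1/71172) = 1/5337900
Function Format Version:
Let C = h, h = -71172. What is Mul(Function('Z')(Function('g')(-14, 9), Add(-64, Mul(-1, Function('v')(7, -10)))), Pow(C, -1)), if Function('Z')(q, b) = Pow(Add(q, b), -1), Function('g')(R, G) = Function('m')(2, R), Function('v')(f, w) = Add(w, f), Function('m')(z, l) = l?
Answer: Rational(1, 5337900) ≈ 1.8734e-7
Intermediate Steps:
Function('v')(f, w) = Add(f, w)
Function('g')(R, G) = R
C = -71172
Function('Z')(q, b) = Pow(Add(b, q), -1)
Mul(Function('Z')(Function('g')(-14, 9), Add(-64, Mul(-1, Function('v')(7, -10)))), Pow(C, -1)) = Mul(Pow(Add(Add(-64, Mul(-1, Add(7, -10))), -14), -1), Pow(-71172, -1)) = Mul(Pow(Add(Add(-64, Mul(-1, -3)), -14), -1), Rational(-1, 71172)) = Mul(Pow(Add(Add(-64, 3), -14), -1), Rational(-1, 71172)) = Mul(Pow(Add(-61, -14), -1), Rational(-1, 71172)) = Mul(Pow(-75, -1), Rational(-1, 71172)) = Mul(Rational(-1, 75), Rational(-1, 71172)) = Rational(1, 5337900)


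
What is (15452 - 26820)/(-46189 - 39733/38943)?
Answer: 7905429/32121035 ≈ 0.24611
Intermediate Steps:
(15452 - 26820)/(-46189 - 39733/38943) = -11368/(-46189 - 39733*1/38943) = -11368/(-46189 - 39733/38943) = -11368/(-1798777960/38943) = -11368*(-38943/1798777960) = 7905429/32121035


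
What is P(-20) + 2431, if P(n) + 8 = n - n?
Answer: 2423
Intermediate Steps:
P(n) = -8 (P(n) = -8 + (n - n) = -8 + 0 = -8)
P(-20) + 2431 = -8 + 2431 = 2423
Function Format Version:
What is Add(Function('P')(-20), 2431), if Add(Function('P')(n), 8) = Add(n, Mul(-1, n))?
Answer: 2423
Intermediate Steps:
Function('P')(n) = -8 (Function('P')(n) = Add(-8, Add(n, Mul(-1, n))) = Add(-8, 0) = -8)
Add(Function('P')(-20), 2431) = Add(-8, 2431) = 2423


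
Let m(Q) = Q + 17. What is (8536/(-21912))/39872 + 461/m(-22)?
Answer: -4576867493/49640640 ≈ -92.200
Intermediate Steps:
m(Q) = 17 + Q
(8536/(-21912))/39872 + 461/m(-22) = (8536/(-21912))/39872 + 461/(17 - 22) = (8536*(-1/21912))*(1/39872) + 461/(-5) = -97/249*1/39872 + 461*(-⅕) = -97/9928128 - 461/5 = -4576867493/49640640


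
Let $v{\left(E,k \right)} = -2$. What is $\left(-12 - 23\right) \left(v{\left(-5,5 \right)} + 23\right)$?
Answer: $-735$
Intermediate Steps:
$\left(-12 - 23\right) \left(v{\left(-5,5 \right)} + 23\right) = \left(-12 - 23\right) \left(-2 + 23\right) = \left(-12 - 23\right) 21 = \left(-35\right) 21 = -735$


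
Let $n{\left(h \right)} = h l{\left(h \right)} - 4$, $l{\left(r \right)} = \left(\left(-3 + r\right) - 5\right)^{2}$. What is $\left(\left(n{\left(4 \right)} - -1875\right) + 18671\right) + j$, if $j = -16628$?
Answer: $3978$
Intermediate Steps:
$l{\left(r \right)} = \left(-8 + r\right)^{2}$
$n{\left(h \right)} = -4 + h \left(-8 + h\right)^{2}$ ($n{\left(h \right)} = h \left(-8 + h\right)^{2} - 4 = -4 + h \left(-8 + h\right)^{2}$)
$\left(\left(n{\left(4 \right)} - -1875\right) + 18671\right) + j = \left(\left(\left(-4 + 4 \left(-8 + 4\right)^{2}\right) - -1875\right) + 18671\right) - 16628 = \left(\left(\left(-4 + 4 \left(-4\right)^{2}\right) + 1875\right) + 18671\right) - 16628 = \left(\left(\left(-4 + 4 \cdot 16\right) + 1875\right) + 18671\right) - 16628 = \left(\left(\left(-4 + 64\right) + 1875\right) + 18671\right) - 16628 = \left(\left(60 + 1875\right) + 18671\right) - 16628 = \left(1935 + 18671\right) - 16628 = 20606 - 16628 = 3978$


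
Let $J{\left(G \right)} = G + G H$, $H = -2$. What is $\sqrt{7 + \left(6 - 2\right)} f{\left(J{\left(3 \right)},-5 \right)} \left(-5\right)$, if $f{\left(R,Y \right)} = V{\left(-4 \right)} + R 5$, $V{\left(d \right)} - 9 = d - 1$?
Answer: $55 \sqrt{11} \approx 182.41$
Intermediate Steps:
$V{\left(d \right)} = 8 + d$ ($V{\left(d \right)} = 9 + \left(d - 1\right) = 9 + \left(-1 + d\right) = 8 + d$)
$J{\left(G \right)} = - G$ ($J{\left(G \right)} = G + G \left(-2\right) = G - 2 G = - G$)
$f{\left(R,Y \right)} = 4 + 5 R$ ($f{\left(R,Y \right)} = \left(8 - 4\right) + R 5 = 4 + 5 R$)
$\sqrt{7 + \left(6 - 2\right)} f{\left(J{\left(3 \right)},-5 \right)} \left(-5\right) = \sqrt{7 + \left(6 - 2\right)} \left(4 + 5 \left(\left(-1\right) 3\right)\right) \left(-5\right) = \sqrt{7 + \left(6 - 2\right)} \left(4 + 5 \left(-3\right)\right) \left(-5\right) = \sqrt{7 + 4} \left(4 - 15\right) \left(-5\right) = \sqrt{11} \left(-11\right) \left(-5\right) = - 11 \sqrt{11} \left(-5\right) = 55 \sqrt{11}$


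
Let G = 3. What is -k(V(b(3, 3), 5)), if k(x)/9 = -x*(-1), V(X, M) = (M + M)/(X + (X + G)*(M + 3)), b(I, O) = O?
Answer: -30/17 ≈ -1.7647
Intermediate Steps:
V(X, M) = 2*M/(X + (3 + M)*(3 + X)) (V(X, M) = (M + M)/(X + (X + 3)*(M + 3)) = (2*M)/(X + (3 + X)*(3 + M)) = (2*M)/(X + (3 + M)*(3 + X)) = 2*M/(X + (3 + M)*(3 + X)))
k(x) = 9*x (k(x) = 9*(-x*(-1)) = 9*(-(-1)*x) = 9*x)
-k(V(b(3, 3), 5)) = -9*2*5/(9 + 3*5 + 4*3 + 5*3) = -9*2*5/(9 + 15 + 12 + 15) = -9*2*5/51 = -9*2*5*(1/51) = -9*10/51 = -1*30/17 = -30/17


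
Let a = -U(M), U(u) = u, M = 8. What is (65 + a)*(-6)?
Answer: -342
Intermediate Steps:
a = -8 (a = -1*8 = -8)
(65 + a)*(-6) = (65 - 8)*(-6) = 57*(-6) = -342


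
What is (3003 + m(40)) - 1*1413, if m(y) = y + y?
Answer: 1670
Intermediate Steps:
m(y) = 2*y
(3003 + m(40)) - 1*1413 = (3003 + 2*40) - 1*1413 = (3003 + 80) - 1413 = 3083 - 1413 = 1670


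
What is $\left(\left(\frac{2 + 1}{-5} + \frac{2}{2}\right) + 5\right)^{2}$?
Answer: $\frac{729}{25} \approx 29.16$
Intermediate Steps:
$\left(\left(\frac{2 + 1}{-5} + \frac{2}{2}\right) + 5\right)^{2} = \left(\left(3 \left(- \frac{1}{5}\right) + 2 \cdot \frac{1}{2}\right) + 5\right)^{2} = \left(\left(- \frac{3}{5} + 1\right) + 5\right)^{2} = \left(\frac{2}{5} + 5\right)^{2} = \left(\frac{27}{5}\right)^{2} = \frac{729}{25}$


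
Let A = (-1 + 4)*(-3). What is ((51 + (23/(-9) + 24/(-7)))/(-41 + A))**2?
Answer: 2010724/2480625 ≈ 0.81057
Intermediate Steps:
A = -9 (A = 3*(-3) = -9)
((51 + (23/(-9) + 24/(-7)))/(-41 + A))**2 = ((51 + (23/(-9) + 24/(-7)))/(-41 - 9))**2 = ((51 + (23*(-1/9) + 24*(-1/7)))/(-50))**2 = ((51 + (-23/9 - 24/7))*(-1/50))**2 = ((51 - 377/63)*(-1/50))**2 = ((2836/63)*(-1/50))**2 = (-1418/1575)**2 = 2010724/2480625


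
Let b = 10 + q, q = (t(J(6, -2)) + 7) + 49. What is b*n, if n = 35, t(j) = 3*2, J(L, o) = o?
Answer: 2520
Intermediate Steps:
t(j) = 6
q = 62 (q = (6 + 7) + 49 = 13 + 49 = 62)
b = 72 (b = 10 + 62 = 72)
b*n = 72*35 = 2520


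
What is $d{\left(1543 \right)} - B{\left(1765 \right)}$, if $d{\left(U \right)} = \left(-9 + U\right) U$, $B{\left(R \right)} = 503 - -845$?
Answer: $2365614$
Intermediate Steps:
$B{\left(R \right)} = 1348$ ($B{\left(R \right)} = 503 + 845 = 1348$)
$d{\left(U \right)} = U \left(-9 + U\right)$
$d{\left(1543 \right)} - B{\left(1765 \right)} = 1543 \left(-9 + 1543\right) - 1348 = 1543 \cdot 1534 - 1348 = 2366962 - 1348 = 2365614$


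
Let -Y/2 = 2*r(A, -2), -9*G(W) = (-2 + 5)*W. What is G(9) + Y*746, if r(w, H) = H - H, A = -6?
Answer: -3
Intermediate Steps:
r(w, H) = 0
G(W) = -W/3 (G(W) = -(-2 + 5)*W/9 = -W/3)
Y = 0 (Y = -4*0 = -2*0 = 0)
G(9) + Y*746 = -1/3*9 + 0*746 = -3 + 0 = -3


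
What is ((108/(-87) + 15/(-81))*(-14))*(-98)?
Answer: -1532524/783 ≈ -1957.2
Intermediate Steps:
((108/(-87) + 15/(-81))*(-14))*(-98) = ((108*(-1/87) + 15*(-1/81))*(-14))*(-98) = ((-36/29 - 5/27)*(-14))*(-98) = -1117/783*(-14)*(-98) = (15638/783)*(-98) = -1532524/783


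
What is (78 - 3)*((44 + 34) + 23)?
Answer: 7575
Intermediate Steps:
(78 - 3)*((44 + 34) + 23) = 75*(78 + 23) = 75*101 = 7575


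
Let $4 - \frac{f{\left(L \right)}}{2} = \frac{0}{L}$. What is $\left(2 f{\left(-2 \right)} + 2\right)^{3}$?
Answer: $5832$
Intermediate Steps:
$f{\left(L \right)} = 8$ ($f{\left(L \right)} = 8 - 2 \frac{0}{L} = 8 - 0 = 8 + 0 = 8$)
$\left(2 f{\left(-2 \right)} + 2\right)^{3} = \left(2 \cdot 8 + 2\right)^{3} = \left(16 + 2\right)^{3} = 18^{3} = 5832$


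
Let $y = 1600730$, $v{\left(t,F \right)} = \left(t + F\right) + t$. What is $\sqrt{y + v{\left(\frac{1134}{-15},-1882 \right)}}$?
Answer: $\frac{2 \sqrt{9991855}}{5} \approx 1264.4$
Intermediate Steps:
$v{\left(t,F \right)} = F + 2 t$ ($v{\left(t,F \right)} = \left(F + t\right) + t = F + 2 t$)
$\sqrt{y + v{\left(\frac{1134}{-15},-1882 \right)}} = \sqrt{1600730 - \left(1882 - 2 \frac{1134}{-15}\right)} = \sqrt{1600730 - \left(1882 - 2 \cdot 1134 \left(- \frac{1}{15}\right)\right)} = \sqrt{1600730 + \left(-1882 + 2 \left(- \frac{378}{5}\right)\right)} = \sqrt{1600730 - \frac{10166}{5}} = \sqrt{\frac{7993484}{5}} = \frac{2 \sqrt{9991855}}{5}$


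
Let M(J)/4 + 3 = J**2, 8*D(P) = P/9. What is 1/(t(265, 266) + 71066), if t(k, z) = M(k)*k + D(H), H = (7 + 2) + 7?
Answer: 9/670557476 ≈ 1.3422e-8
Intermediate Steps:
H = 16 (H = 9 + 7 = 16)
D(P) = P/72 (D(P) = (P/9)/8 = P/72)
M(J) = -12 + 4*J**2
t(k, z) = 2/9 + k*(-12 + 4*k**2) (t(k, z) = (-12 + 4*k**2)*k + (1/72)*16 = k*(-12 + 4*k**2) + 2/9 = 2/9 + k*(-12 + 4*k**2))
1/(t(265, 266) + 71066) = 1/((2/9 + 4*265*(-3 + 265**2)) + 71066) = 1/((2/9 + 4*265*(-3 + 70225)) + 71066) = 1/((2/9 + 4*265*70222) + 71066) = 1/((2/9 + 74435320) + 71066) = 1/(669917882/9 + 71066) = 1/(670557476/9) = 9/670557476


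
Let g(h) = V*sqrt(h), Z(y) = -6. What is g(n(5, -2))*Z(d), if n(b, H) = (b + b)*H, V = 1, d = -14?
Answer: -12*I*sqrt(5) ≈ -26.833*I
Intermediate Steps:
n(b, H) = 2*H*b (n(b, H) = (2*b)*H = 2*H*b)
g(h) = sqrt(h) (g(h) = 1*sqrt(h) = sqrt(h))
g(n(5, -2))*Z(d) = sqrt(2*(-2)*5)*(-6) = sqrt(-20)*(-6) = (2*I*sqrt(5))*(-6) = -12*I*sqrt(5)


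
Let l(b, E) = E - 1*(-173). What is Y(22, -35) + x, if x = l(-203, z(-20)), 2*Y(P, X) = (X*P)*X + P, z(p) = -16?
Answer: 13643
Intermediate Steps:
l(b, E) = 173 + E (l(b, E) = E + 173 = 173 + E)
Y(P, X) = P/2 + P*X²/2 (Y(P, X) = ((X*P)*X + P)/2 = ((P*X)*X + P)/2 = (P*X² + P)/2 = (P + P*X²)/2 = P/2 + P*X²/2)
x = 157 (x = 173 - 16 = 157)
Y(22, -35) + x = (½)*22*(1 + (-35)²) + 157 = (½)*22*(1 + 1225) + 157 = (½)*22*1226 + 157 = 13486 + 157 = 13643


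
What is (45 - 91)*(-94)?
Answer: 4324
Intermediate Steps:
(45 - 91)*(-94) = -46*(-94) = 4324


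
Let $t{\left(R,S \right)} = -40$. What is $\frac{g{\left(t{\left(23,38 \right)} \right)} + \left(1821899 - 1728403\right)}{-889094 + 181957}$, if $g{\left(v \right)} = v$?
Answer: $- \frac{93456}{707137} \approx -0.13216$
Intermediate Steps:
$\frac{g{\left(t{\left(23,38 \right)} \right)} + \left(1821899 - 1728403\right)}{-889094 + 181957} = \frac{-40 + \left(1821899 - 1728403\right)}{-889094 + 181957} = \frac{-40 + 93496}{-707137} = 93456 \left(- \frac{1}{707137}\right) = - \frac{93456}{707137}$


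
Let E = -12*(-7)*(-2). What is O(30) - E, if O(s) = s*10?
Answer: 468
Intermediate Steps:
O(s) = 10*s
E = -168 (E = 84*(-2) = -168)
O(30) - E = 10*30 - 1*(-168) = 300 + 168 = 468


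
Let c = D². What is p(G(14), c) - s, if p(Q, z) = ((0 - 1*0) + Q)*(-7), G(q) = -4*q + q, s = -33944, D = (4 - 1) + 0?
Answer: 34238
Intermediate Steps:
D = 3 (D = 3 + 0 = 3)
c = 9 (c = 3² = 9)
G(q) = -3*q
p(Q, z) = -7*Q (p(Q, z) = ((0 + 0) + Q)*(-7) = (0 + Q)*(-7) = Q*(-7) = -7*Q)
p(G(14), c) - s = -(-21)*14 - 1*(-33944) = -7*(-42) + 33944 = 294 + 33944 = 34238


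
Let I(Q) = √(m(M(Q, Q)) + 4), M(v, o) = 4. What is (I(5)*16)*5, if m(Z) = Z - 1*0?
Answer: 160*√2 ≈ 226.27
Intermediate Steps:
m(Z) = Z (m(Z) = Z + 0 = Z)
I(Q) = 2*√2 (I(Q) = √(4 + 4) = √8 = 2*√2)
(I(5)*16)*5 = ((2*√2)*16)*5 = (32*√2)*5 = 160*√2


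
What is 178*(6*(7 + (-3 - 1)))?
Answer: 3204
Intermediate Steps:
178*(6*(7 + (-3 - 1))) = 178*(6*(7 - 4)) = 178*(6*3) = 178*18 = 3204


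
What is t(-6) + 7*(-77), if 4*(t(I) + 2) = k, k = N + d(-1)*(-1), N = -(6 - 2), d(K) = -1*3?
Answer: -2165/4 ≈ -541.25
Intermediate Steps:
d(K) = -3
N = -4 (N = -1*4 = -4)
k = -1 (k = -4 - 3*(-1) = -4 + 3 = -1)
t(I) = -9/4 (t(I) = -2 + (1/4)*(-1) = -2 - 1/4 = -9/4)
t(-6) + 7*(-77) = -9/4 + 7*(-77) = -9/4 - 539 = -2165/4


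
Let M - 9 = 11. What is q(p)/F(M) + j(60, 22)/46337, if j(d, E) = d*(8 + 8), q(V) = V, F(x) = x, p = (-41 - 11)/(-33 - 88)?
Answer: 1183181/28033885 ≈ 0.042205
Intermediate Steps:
M = 20 (M = 9 + 11 = 20)
p = 52/121 (p = -52/(-121) = -52*(-1/121) = 52/121 ≈ 0.42975)
j(d, E) = 16*d (j(d, E) = d*16 = 16*d)
q(p)/F(M) + j(60, 22)/46337 = (52/121)/20 + (16*60)/46337 = (52/121)*(1/20) + 960*(1/46337) = 13/605 + 960/46337 = 1183181/28033885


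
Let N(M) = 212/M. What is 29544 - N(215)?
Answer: 6351748/215 ≈ 29543.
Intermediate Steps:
29544 - N(215) = 29544 - 212/215 = 6351748/215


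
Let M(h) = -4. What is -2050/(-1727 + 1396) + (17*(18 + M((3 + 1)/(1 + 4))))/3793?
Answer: 7854428/1255483 ≈ 6.2561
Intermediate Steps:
-2050/(-1727 + 1396) + (17*(18 + M((3 + 1)/(1 + 4))))/3793 = -2050/(-1727 + 1396) + (17*(18 - 4))/3793 = -2050/(-331) + (17*14)*(1/3793) = -2050*(-1/331) + 238*(1/3793) = 2050/331 + 238/3793 = 7854428/1255483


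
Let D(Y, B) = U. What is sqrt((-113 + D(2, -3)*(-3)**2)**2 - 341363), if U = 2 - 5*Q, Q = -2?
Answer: I*sqrt(341338) ≈ 584.24*I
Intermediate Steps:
U = 12 (U = 2 - 5*(-2) = 2 + 10 = 12)
D(Y, B) = 12
sqrt((-113 + D(2, -3)*(-3)**2)**2 - 341363) = sqrt((-113 + 12*(-3)**2)**2 - 341363) = sqrt((-113 + 12*9)**2 - 341363) = sqrt((-113 + 108)**2 - 341363) = sqrt((-5)**2 - 341363) = sqrt(25 - 341363) = sqrt(-341338) = I*sqrt(341338)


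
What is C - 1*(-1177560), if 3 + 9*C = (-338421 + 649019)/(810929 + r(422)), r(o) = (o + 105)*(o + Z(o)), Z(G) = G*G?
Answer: 1005579808421465/853952319 ≈ 1.1776e+6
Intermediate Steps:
Z(G) = G**2
r(o) = (105 + o)*(o + o**2) (r(o) = (o + 105)*(o + o**2) = (105 + o)*(o + o**2))
C = -284340175/853952319 (C = -1/3 + ((-338421 + 649019)/(810929 + 422*(105 + 422**2 + 106*422)))/9 = -1/3 + (310598/(810929 + 422*(105 + 178084 + 44732)))/9 = -1/3 + (310598/(810929 + 422*222921))/9 = -1/3 + (310598/(810929 + 94072662))/9 = -1/3 + (310598/94883591)/9 = -1/3 + (310598*(1/94883591))/9 = -1/3 + (1/9)*(310598/94883591) = -1/3 + 310598/853952319 = -284340175/853952319 ≈ -0.33297)
C - 1*(-1177560) = -284340175/853952319 - 1*(-1177560) = -284340175/853952319 + 1177560 = 1005579808421465/853952319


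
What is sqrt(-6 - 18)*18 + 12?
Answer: 12 + 36*I*sqrt(6) ≈ 12.0 + 88.182*I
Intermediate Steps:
sqrt(-6 - 18)*18 + 12 = sqrt(-24)*18 + 12 = (2*I*sqrt(6))*18 + 12 = 36*I*sqrt(6) + 12 = 12 + 36*I*sqrt(6)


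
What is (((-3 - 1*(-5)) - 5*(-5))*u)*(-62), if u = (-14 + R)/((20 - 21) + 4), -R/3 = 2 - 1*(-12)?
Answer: 31248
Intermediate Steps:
R = -42 (R = -3*(2 - 1*(-12)) = -3*(2 + 12) = -3*14 = -42)
u = -56/3 (u = (-14 - 42)/((20 - 21) + 4) = -56/(-1 + 4) = -56/3 ≈ -18.667)
(((-3 - 1*(-5)) - 5*(-5))*u)*(-62) = (((-3 - 1*(-5)) - 5*(-5))*(-56/3))*(-62) = (((-3 + 5) + 25)*(-56/3))*(-62) = ((2 + 25)*(-56/3))*(-62) = (27*(-56/3))*(-62) = -504*(-62) = 31248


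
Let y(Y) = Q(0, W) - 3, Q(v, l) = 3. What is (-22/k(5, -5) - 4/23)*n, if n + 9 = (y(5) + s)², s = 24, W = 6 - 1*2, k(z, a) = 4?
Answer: -147987/46 ≈ -3217.1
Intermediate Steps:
W = 4 (W = 6 - 2 = 4)
y(Y) = 0 (y(Y) = 3 - 3 = 0)
n = 567 (n = -9 + (0 + 24)² = -9 + 24² = -9 + 576 = 567)
(-22/k(5, -5) - 4/23)*n = (-22/4 - 4/23)*567 = (-22*¼ - 4*1/23)*567 = (-11/2 - 4/23)*567 = -261/46*567 = -147987/46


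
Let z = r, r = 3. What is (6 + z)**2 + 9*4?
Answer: 117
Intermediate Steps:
z = 3
(6 + z)**2 + 9*4 = (6 + 3)**2 + 9*4 = 9**2 + 36 = 81 + 36 = 117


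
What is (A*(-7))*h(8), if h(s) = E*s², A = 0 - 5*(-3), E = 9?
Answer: -60480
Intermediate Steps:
A = 15 (A = 0 + 15 = 15)
h(s) = 9*s²
(A*(-7))*h(8) = (15*(-7))*(9*8²) = -945*64 = -105*576 = -60480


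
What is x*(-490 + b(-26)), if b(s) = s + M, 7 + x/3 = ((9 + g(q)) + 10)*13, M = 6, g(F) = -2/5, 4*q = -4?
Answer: -359244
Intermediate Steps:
q = -1 (q = (¼)*(-4) = -1)
g(F) = -⅖ (g(F) = -2*⅕ = -⅖)
x = 3522/5 (x = -21 + 3*(((9 - ⅖) + 10)*13) = -21 + 3*((43/5 + 10)*13) = -21 + 3*((93/5)*13) = -21 + 3*(1209/5) = -21 + 3627/5 = 3522/5 ≈ 704.40)
b(s) = 6 + s (b(s) = s + 6 = 6 + s)
x*(-490 + b(-26)) = 3522*(-490 + (6 - 26))/5 = 3522*(-490 - 20)/5 = (3522/5)*(-510) = -359244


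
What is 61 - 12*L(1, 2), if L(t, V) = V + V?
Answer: 13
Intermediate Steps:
L(t, V) = 2*V
61 - 12*L(1, 2) = 61 - 24*2 = 61 - 12*4 = 61 - 48 = 13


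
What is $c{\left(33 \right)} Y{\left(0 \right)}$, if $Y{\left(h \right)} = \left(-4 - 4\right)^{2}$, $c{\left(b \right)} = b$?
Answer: $2112$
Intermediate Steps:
$Y{\left(h \right)} = 64$ ($Y{\left(h \right)} = \left(-4 - 4\right)^{2} = \left(-8\right)^{2} = 64$)
$c{\left(33 \right)} Y{\left(0 \right)} = 33 \cdot 64 = 2112$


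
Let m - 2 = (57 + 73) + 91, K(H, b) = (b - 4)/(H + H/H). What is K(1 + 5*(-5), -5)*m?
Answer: 2007/23 ≈ 87.261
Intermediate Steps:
K(H, b) = (-4 + b)/(1 + H) (K(H, b) = (-4 + b)/(H + 1) = (-4 + b)/(1 + H))
m = 223 (m = 2 + ((57 + 73) + 91) = 2 + (130 + 91) = 2 + 221 = 223)
K(1 + 5*(-5), -5)*m = ((-4 - 5)/(1 + (1 + 5*(-5))))*223 = (-9/(1 + (1 - 25)))*223 = (-9/(1 - 24))*223 = (-9/(-23))*223 = -1/23*(-9)*223 = (9/23)*223 = 2007/23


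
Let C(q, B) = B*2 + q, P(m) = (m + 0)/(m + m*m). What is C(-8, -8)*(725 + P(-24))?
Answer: -400176/23 ≈ -17399.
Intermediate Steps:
P(m) = m/(m + m²)
C(q, B) = q + 2*B (C(q, B) = 2*B + q = q + 2*B)
C(-8, -8)*(725 + P(-24)) = (-8 + 2*(-8))*(725 + 1/(1 - 24)) = (-8 - 16)*(725 + 1/(-23)) = -24*(725 - 1/23) = -24*16674/23 = -400176/23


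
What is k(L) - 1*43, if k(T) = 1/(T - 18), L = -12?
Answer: -1291/30 ≈ -43.033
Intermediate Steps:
k(T) = 1/(-18 + T)
k(L) - 1*43 = 1/(-18 - 12) - 1*43 = 1/(-30) - 43 = -1/30 - 43 = -1291/30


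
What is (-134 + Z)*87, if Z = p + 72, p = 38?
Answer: -2088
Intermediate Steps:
Z = 110 (Z = 38 + 72 = 110)
(-134 + Z)*87 = (-134 + 110)*87 = -24*87 = -2088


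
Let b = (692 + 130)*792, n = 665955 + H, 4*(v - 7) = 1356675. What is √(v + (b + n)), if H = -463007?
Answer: √4772591/2 ≈ 1092.3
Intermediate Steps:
v = 1356703/4 (v = 7 + (¼)*1356675 = 7 + 1356675/4 = 1356703/4 ≈ 3.3918e+5)
n = 202948 (n = 665955 - 463007 = 202948)
b = 651024 (b = 822*792 = 651024)
√(v + (b + n)) = √(1356703/4 + (651024 + 202948)) = √(1356703/4 + 853972) = √(4772591/4) = √4772591/2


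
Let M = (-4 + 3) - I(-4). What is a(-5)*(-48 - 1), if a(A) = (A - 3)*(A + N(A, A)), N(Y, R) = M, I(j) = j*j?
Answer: -8624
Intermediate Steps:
I(j) = j²
M = -17 (M = (-4 + 3) - 1*(-4)² = -1 - 1*16 = -1 - 16 = -17)
N(Y, R) = -17
a(A) = (-17 + A)*(-3 + A) (a(A) = (A - 3)*(A - 17) = (-3 + A)*(-17 + A) = (-17 + A)*(-3 + A))
a(-5)*(-48 - 1) = (51 + (-5)² - 20*(-5))*(-48 - 1) = (51 + 25 + 100)*(-49) = 176*(-49) = -8624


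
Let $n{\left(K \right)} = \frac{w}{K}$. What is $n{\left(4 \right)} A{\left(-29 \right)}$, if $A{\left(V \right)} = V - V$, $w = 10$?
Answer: $0$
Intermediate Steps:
$A{\left(V \right)} = 0$
$n{\left(K \right)} = \frac{10}{K}$
$n{\left(4 \right)} A{\left(-29 \right)} = \frac{10}{4} \cdot 0 = 10 \cdot \frac{1}{4} \cdot 0 = \frac{5}{2} \cdot 0 = 0$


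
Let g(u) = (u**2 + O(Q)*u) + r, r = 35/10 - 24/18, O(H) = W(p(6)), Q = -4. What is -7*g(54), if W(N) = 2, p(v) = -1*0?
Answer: -127099/6 ≈ -21183.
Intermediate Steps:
p(v) = 0
O(H) = 2
r = 13/6 (r = 35*(1/10) - 24*1/18 = 7/2 - 4/3 = 13/6 ≈ 2.1667)
g(u) = 13/6 + u**2 + 2*u (g(u) = (u**2 + 2*u) + 13/6 = 13/6 + u**2 + 2*u)
-7*g(54) = -7*(13/6 + 54**2 + 2*54) = -7*(13/6 + 2916 + 108) = -7*18157/6 = -127099/6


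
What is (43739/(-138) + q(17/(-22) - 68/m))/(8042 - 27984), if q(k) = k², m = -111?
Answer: 43468413403/2735192312424 ≈ 0.015892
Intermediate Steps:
(43739/(-138) + q(17/(-22) - 68/m))/(8042 - 27984) = (43739/(-138) + (17/(-22) - 68/(-111))²)/(8042 - 27984) = (43739*(-1/138) + (17*(-1/22) - 68*(-1/111))²)/(-19942) = (-43739/138 + (-17/22 + 68/111)²)*(-1/19942) = (-43739/138 + (-391/2442)²)*(-1/19942) = (-43739/138 + 152881/5963364)*(-1/19942) = -43468413403/137157372*(-1/19942) = 43468413403/2735192312424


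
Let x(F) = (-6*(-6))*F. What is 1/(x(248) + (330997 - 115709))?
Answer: 1/224216 ≈ 4.4600e-6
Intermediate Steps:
x(F) = 36*F
1/(x(248) + (330997 - 115709)) = 1/(36*248 + (330997 - 115709)) = 1/(8928 + 215288) = 1/224216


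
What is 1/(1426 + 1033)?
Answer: 1/2459 ≈ 0.00040667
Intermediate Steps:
1/(1426 + 1033) = 1/2459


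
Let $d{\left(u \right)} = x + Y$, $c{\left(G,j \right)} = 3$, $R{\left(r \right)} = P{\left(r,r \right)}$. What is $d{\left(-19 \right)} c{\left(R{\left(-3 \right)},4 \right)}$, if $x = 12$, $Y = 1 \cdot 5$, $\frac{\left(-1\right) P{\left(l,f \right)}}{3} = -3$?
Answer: $51$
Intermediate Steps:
$P{\left(l,f \right)} = 9$ ($P{\left(l,f \right)} = \left(-3\right) \left(-3\right) = 9$)
$R{\left(r \right)} = 9$
$Y = 5$
$d{\left(u \right)} = 17$ ($d{\left(u \right)} = 12 + 5 = 17$)
$d{\left(-19 \right)} c{\left(R{\left(-3 \right)},4 \right)} = 17 \cdot 3 = 51$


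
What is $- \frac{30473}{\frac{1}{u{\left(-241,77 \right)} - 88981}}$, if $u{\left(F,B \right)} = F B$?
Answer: $3277005474$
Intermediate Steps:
$u{\left(F,B \right)} = B F$
$- \frac{30473}{\frac{1}{u{\left(-241,77 \right)} - 88981}} = - \frac{30473}{\frac{1}{77 \left(-241\right) - 88981}} = - \frac{30473}{\frac{1}{-18557 - 88981}} = - \frac{30473}{\frac{1}{-107538}} = - \frac{30473}{- \frac{1}{107538}} = \left(-30473\right) \left(-107538\right) = 3277005474$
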